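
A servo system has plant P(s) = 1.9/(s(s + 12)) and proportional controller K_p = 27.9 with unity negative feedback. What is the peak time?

T_p = 0.762 s

From 1 + K_pP(s) = 0: s² + 12s + 53.01 = 0 ⇒ ω_n = 7.281, ζ = 0.8241.
Damped frequency ω_d = ω_n√(1−ζ²) = 4.124 rad/s, so peak time T_p = π/ω_d = 0.762 s.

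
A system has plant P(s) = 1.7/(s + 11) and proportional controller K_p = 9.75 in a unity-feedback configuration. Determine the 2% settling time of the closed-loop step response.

T_s ≈ 0.145 s

Closed-loop transfer function: T(s) = K_p·P(s)/(1 + K_p·P(s)) = 16.57/(s + 11 + 16.57) = 16.57/(s + 27.57).
Time constant τ = 1/27.57 = 0.03626 s, so the 2% settling time is about 4τ = 0.145 s.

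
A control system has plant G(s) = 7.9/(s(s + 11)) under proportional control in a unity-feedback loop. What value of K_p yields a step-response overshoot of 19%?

K_p = 17.5

From %OS = 100·exp(−πζ/√(1−ζ²)) = 19%, ζ = −ln(0.19)/√(π²+ln²(0.19)) = 0.4673.
Characteristic equation s² + 11s + 7.9K_p = 0 gives ζ = 11/(2√(7.9K_p)).
Setting ζ = 0.4673: √(7.9K_p) = 11/(2·0.4673) = 11.77, so K_p = 138.5/7.9 = 17.5.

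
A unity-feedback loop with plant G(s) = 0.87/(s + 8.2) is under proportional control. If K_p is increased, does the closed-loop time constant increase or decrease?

decrease

Closed-loop pole is at s = −(8.2+K_p·0.87); larger K_p moves it further left, so τ = 1/(8.2+K_p·0.87) decreases.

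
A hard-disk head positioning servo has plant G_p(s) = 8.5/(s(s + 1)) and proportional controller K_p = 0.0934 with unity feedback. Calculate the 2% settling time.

T_s ≈ 8 s

Closed-loop characteristic equation: s² + 1s + 0.7939 = 0, so ω_n = 0.891 rad/s and ζ = 1/(2·0.891) = 0.5612.
2% settling time T_s ≈ 4/(ζω_n) = 4/0.5 = 8 s.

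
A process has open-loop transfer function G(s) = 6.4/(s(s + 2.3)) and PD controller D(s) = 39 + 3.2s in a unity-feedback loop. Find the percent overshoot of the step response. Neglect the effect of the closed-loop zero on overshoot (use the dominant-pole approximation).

Forward path: (39 + 3.2s)·6.4/(s(s+2.3)). The closed-loop characteristic equation is s² + (2.3 + 6.4·3.2)s + 6.4·39 = 0.
That is s² + 22.78s + 249.6 = 0, so ω_n = 15.8 rad/s and ζ = 22.78/(2·15.8) = 0.7209.
%OS = 100·exp(−πζ/√(1−ζ²)) = 3.81%.

3.81%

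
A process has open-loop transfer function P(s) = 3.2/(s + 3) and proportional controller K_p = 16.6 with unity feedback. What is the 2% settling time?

Closed-loop transfer function: T(s) = K_p·P(s)/(1 + K_p·P(s)) = 53.12/(s + 3 + 53.12) = 53.12/(s + 56.12).
Time constant τ = 1/56.12 = 0.01782 s, so the 2% settling time is about 4τ = 0.0713 s.

T_s ≈ 0.0713 s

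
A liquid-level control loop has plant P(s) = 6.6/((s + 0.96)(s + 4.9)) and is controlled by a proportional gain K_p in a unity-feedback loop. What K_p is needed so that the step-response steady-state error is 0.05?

Steady-state error for a unit step on this type-0 loop is 1/(1 + K_p·P(0)).
P(0) = 1.403. Require 1/(1 + K_p·1.403) = 0.05, so 1 + 1.403·K_p = 20.
K_p = (20 − 1)/1.403 = 13.5.

K_p = 13.5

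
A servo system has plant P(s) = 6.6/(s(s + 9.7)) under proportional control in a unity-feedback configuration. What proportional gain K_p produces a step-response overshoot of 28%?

K_p = 25.3

From %OS = 100·exp(−πζ/√(1−ζ²)) = 28%, ζ = −ln(0.28)/√(π²+ln²(0.28)) = 0.3755.
Characteristic equation s² + 9.7s + 6.6K_p = 0 gives ζ = 9.7/(2√(6.6K_p)).
Setting ζ = 0.3755: √(6.6K_p) = 9.7/(2·0.3755) = 12.91, so K_p = 166.8/6.6 = 25.3.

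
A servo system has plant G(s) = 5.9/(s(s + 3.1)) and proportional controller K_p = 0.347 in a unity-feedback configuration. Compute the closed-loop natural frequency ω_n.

1 + K_p·G(s) = 0 gives s² + 3.1s + 2.047 = 0.
Matching s² + 2ζω_n s + ω_n²: ω_n = √2.047 = 1.431 rad/s and 2ζω_n = 3.1, so ζ = 3.1/(2·1.431) = 1.08.

ω_n = 1.43 rad/s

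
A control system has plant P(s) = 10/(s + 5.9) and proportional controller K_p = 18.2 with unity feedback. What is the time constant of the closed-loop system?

Closed-loop transfer function: T(s) = K_p·P(s)/(1 + K_p·P(s)) = 182/(s + 5.9 + 182) = 182/(s + 187.9).
Time constant τ = 1/187.9 = 0.00532 s.

τ = 0.00532 s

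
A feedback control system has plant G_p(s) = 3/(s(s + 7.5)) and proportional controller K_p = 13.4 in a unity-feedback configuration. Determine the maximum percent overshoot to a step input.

From 1 + K_pG_p(s) = 0: s² + 7.5s + 40.2 = 0 ⇒ ω_n = 6.34, ζ = 0.5915.
%OS = 100·exp(−πζ/√(1−ζ²)) = 100·exp(−π·0.5915/√0.6502) = 9.98%.

9.98%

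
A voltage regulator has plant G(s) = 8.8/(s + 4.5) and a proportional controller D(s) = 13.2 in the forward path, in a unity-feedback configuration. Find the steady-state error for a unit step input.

0.0373

The loop is type 0. Static position error constant K_pos = D(0)·G(0) = 13.2·1.956 = 25.81.
Steady-state error to a unit step: e_ss = 1/(1+K_pos) = 1/26.81 = 0.0373.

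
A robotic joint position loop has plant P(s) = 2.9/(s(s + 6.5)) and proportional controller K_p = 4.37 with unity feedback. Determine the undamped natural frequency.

With unity feedback the closed-loop characteristic equation is s² + 6.5s + 4.37·2.9 = s² + 6.5s + 12.67 = 0.
So ω_n² = 12.67 ⇒ ω_n = 3.56 rad/s, and ζ = 6.5/(2ω_n) = 0.913.

ω_n = 3.56 rad/s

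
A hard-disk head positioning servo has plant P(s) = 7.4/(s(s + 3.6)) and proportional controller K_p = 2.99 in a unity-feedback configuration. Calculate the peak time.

Closed-loop characteristic equation: s² + 3.6s + 22.13 = 0, so ω_n = 4.704 rad/s and ζ = 3.6/(2·4.704) = 0.3827.
Damped frequency ω_d = ω_n√(1−ζ²) = 4.346 rad/s, so peak time T_p = π/ω_d = 0.723 s.

T_p = 0.723 s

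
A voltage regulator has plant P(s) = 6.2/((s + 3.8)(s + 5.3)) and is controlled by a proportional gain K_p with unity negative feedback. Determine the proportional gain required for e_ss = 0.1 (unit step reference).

K_p = 29.2

Steady-state error for a unit step on this type-0 loop is 1/(1 + K_p·P(0)).
P(0) = 0.3078. Require 1/(1 + K_p·0.3078) = 0.1, so 1 + 0.3078·K_p = 10.
K_p = (10 − 1)/0.3078 = 29.2.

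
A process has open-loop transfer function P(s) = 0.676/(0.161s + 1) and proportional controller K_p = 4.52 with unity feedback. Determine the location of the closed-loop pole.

Closed loop: T(s) = K_p·P/(1+K_p·P) = 3.056/(0.161s + 1 + 3.056), with pole at s = −(1 + 3.056)/0.161 = −25.19.

s = -25.19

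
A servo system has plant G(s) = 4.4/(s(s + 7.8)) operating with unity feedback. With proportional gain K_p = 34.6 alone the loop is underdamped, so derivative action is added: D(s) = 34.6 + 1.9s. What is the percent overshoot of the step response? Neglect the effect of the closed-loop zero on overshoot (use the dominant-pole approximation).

Forward path: (34.6 + 1.9s)·4.4/(s(s+7.8)). The closed-loop characteristic equation is s² + (7.8 + 4.4·1.9)s + 4.4·34.6 = 0.
That is s² + 16.16s + 152.2 = 0, so ω_n = 12.34 rad/s and ζ = 16.16/(2·12.34) = 0.6549.
%OS = 100·exp(−πζ/√(1−ζ²)) = 6.57%.

6.57%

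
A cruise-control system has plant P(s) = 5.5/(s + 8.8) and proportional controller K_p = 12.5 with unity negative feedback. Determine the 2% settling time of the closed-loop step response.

T_s ≈ 0.0516 s

Closed-loop transfer function: T(s) = K_p·P(s)/(1 + K_p·P(s)) = 68.75/(s + 8.8 + 68.75) = 68.75/(s + 77.55).
Time constant τ = 1/77.55 = 0.01289 s, so the 2% settling time is about 4τ = 0.0516 s.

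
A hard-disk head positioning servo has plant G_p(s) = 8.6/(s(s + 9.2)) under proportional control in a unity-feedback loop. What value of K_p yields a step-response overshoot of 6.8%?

From %OS = 100·exp(−πζ/√(1−ζ²)) = 6.8%, ζ = −ln(0.068)/√(π²+ln²(0.068)) = 0.6502.
Characteristic equation s² + 9.2s + 8.6K_p = 0 gives ζ = 9.2/(2√(8.6K_p)).
Setting ζ = 0.6502: √(8.6K_p) = 9.2/(2·0.6502) = 7.075, so K_p = 50.06/8.6 = 5.82.

K_p = 5.82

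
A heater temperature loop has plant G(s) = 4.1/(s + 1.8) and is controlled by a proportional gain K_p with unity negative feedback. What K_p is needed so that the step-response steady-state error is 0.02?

For a type-0 loop with proportional control, e_ss = 1/(1 + K_p·G(0)).
G(0) = 2.278. Require 1/(1 + K_p·2.278) = 0.02, so 1 + 2.278·K_p = 50.
K_p = (50 − 1)/2.278 = 21.5.

K_p = 21.5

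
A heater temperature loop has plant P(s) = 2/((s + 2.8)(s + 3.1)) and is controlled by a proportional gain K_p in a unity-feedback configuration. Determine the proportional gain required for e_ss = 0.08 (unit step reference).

The loop is type 0, so e_ss(step) = 1/(1 + K_pos) with K_pos = K_p·P(0).
P(0) = 0.2304. Require 1/(1 + K_p·0.2304) = 0.08, so 1 + 0.2304·K_p = 12.5.
K_p = (12.5 − 1)/0.2304 = 49.9.

K_p = 49.9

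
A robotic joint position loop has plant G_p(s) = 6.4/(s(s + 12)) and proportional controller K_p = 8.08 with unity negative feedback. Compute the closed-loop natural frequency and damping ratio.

ω_n = 7.19 rad/s, ζ = 0.834

1 + K_p·G_p(s) = 0 gives s² + 12s + 51.71 = 0.
So ω_n² = 51.71 ⇒ ω_n = 7.191 rad/s, and ζ = 12/(2ω_n) = 0.834.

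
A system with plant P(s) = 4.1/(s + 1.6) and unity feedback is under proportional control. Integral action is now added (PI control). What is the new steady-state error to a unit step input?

0

Adding integral action puts a pole at s = 0 in the forward path, raising the system type to 1; a type-1 loop has zero steady-state error to a step.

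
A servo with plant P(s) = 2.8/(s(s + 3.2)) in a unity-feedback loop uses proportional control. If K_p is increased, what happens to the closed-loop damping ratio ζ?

decrease

ζ = 3.2/(2√(2.8K_p)); increasing K_p raises the denominator, so ζ falls.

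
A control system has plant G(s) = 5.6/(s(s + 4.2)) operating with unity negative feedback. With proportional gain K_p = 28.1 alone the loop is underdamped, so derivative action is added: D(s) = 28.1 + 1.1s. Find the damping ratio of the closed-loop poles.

Forward path: (28.1 + 1.1s)·5.6/(s(s+4.2)). The closed-loop characteristic equation is s² + (4.2 + 5.6·1.1)s + 5.6·28.1 = 0.
That is s² + 10.36s + 157.4 = 0, so ω_n = 12.54 rad/s and ζ = 10.36/(2·12.54) = 0.4129.

ζ = 0.413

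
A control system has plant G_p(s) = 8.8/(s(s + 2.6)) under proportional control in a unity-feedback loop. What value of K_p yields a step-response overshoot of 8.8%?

K_p = 0.513

From %OS = 100·exp(−πζ/√(1−ζ²)) = 8.8%, ζ = −ln(0.088)/√(π²+ln²(0.088)) = 0.6119.
Characteristic equation s² + 2.6s + 8.8K_p = 0 gives ζ = 2.6/(2√(8.8K_p)).
Setting ζ = 0.6119: √(8.8K_p) = 2.6/(2·0.6119) = 2.125, so K_p = 4.514/8.8 = 0.513.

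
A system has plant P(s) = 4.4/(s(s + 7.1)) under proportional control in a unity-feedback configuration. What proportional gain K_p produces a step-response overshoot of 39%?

From %OS = 100·exp(−πζ/√(1−ζ²)) = 39%, ζ = −ln(0.39)/√(π²+ln²(0.39)) = 0.2871.
Characteristic equation s² + 7.1s + 4.4K_p = 0 gives ζ = 7.1/(2√(4.4K_p)).
Setting ζ = 0.2871: √(4.4K_p) = 7.1/(2·0.2871) = 12.36, so K_p = 152.9/4.4 = 34.7.

K_p = 34.7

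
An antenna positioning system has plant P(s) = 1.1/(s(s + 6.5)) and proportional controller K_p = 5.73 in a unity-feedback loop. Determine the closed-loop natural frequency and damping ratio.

ω_n = 2.51 rad/s, ζ = 1.29

1 + K_p·P(s) = 0 gives s² + 6.5s + 6.303 = 0.
Matching s² + 2ζω_n s + ω_n²: ω_n = √6.303 = 2.511 rad/s and 2ζω_n = 6.5, so ζ = 6.5/(2·2.511) = 1.29.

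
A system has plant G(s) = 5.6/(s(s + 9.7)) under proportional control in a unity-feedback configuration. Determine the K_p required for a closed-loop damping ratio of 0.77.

K_p = 7.08

Closed-loop characteristic equation: s² + 9.7s + K_p·5.6 = 0.
So ω_n = √(5.6K_p) and 2ζω_n = 9.7, giving ζ = 9.7/(2√(5.6K_p)).
Setting ζ = 0.77: √(5.6K_p) = 9.7/(2·0.77) = 6.299, so K_p = 39.67/5.6 = 7.08.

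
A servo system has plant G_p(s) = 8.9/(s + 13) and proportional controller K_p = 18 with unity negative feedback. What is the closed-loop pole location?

s = -173.2

Closed-loop transfer function: T(s) = K_p·G_p(s)/(1 + K_p·G_p(s)) = 160.2/(s + 13 + 160.2) = 160.2/(s + 173.2).
The closed-loop pole is at s = −173.2.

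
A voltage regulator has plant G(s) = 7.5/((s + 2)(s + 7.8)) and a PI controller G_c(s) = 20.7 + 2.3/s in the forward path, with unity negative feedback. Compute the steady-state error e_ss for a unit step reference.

The open loop G_c(s)G(s) has a pole at the origin (type 1), so the static position error constant is infinite and e_ss = 1/(1+∞) = 0.

0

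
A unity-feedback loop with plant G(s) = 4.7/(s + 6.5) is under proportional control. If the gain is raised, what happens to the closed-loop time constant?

decrease

Closed-loop pole is at s = −(6.5+K_p·4.7); larger K_p moves it further left, so τ = 1/(6.5+K_p·4.7) decreases.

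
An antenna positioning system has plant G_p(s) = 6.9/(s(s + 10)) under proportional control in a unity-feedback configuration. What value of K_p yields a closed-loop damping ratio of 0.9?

K_p = 4.47

Closed-loop characteristic equation: s² + 10s + K_p·6.9 = 0.
So ω_n = √(6.9K_p) and 2ζω_n = 10, giving ζ = 10/(2√(6.9K_p)).
Setting ζ = 0.9: √(6.9K_p) = 10/(2·0.9) = 5.556, so K_p = 30.86/6.9 = 4.47.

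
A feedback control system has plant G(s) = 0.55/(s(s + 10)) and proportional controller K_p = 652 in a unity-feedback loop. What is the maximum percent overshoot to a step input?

Closed-loop characteristic equation: s² + 10s + 358.6 = 0, so ω_n = 18.94 rad/s and ζ = 10/(2·18.94) = 0.264.
%OS = 100·exp(−πζ/√(1−ζ²)) = 100·exp(−π·0.264/√0.9303) = 42.3%.

42.3%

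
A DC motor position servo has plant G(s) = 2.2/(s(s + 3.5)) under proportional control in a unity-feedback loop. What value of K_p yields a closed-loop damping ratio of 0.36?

K_p = 10.7

Closed-loop characteristic equation: s² + 3.5s + K_p·2.2 = 0.
So ω_n = √(2.2K_p) and 2ζω_n = 3.5, giving ζ = 3.5/(2√(2.2K_p)).
Setting ζ = 0.36: √(2.2K_p) = 3.5/(2·0.36) = 4.861, so K_p = 23.63/2.2 = 10.7.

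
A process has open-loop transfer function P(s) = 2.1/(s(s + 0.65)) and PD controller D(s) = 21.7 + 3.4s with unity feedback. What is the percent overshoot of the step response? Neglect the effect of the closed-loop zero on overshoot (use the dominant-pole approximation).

10.9%

Forward path: (21.7 + 3.4s)·2.1/(s(s+0.65)). The closed-loop characteristic equation is s² + (0.65 + 2.1·3.4)s + 2.1·21.7 = 0.
That is s² + 7.79s + 45.57 = 0, so ω_n = 6.751 rad/s and ζ = 7.79/(2·6.751) = 0.577.
%OS = 100·exp(−πζ/√(1−ζ²)) = 10.9%.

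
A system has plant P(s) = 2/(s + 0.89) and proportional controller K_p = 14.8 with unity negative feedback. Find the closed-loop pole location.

s = -30.49

Closed-loop transfer function: T(s) = K_p·P(s)/(1 + K_p·P(s)) = 29.6/(s + 0.89 + 29.6) = 29.6/(s + 30.49).
The closed-loop pole is at s = −30.49.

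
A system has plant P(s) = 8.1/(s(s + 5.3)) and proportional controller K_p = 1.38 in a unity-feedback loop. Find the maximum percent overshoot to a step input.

The closed-loop denominator s² + 5.3s + 11.18 gives ω_n = √11.18 = 3.343 and ζ = 5.3/(2ω_n) = 0.7926.
%OS = 100·exp(−πζ/√(1−ζ²)) = 100·exp(−π·0.7926/√0.3718) = 1.68%.

1.68%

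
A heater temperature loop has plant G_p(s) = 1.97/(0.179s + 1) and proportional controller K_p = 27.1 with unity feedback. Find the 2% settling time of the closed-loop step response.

Closed loop: T(s) = K_p·G_p/(1+K_p·G_p) = 53.39/(0.179s + 1 + 53.39), with pole at s = −(1 + 53.39)/0.179 = −303.8.
τ = 1/303.8 = 0.003291 s, so 2% settling time ≈ 4τ = 0.0132 s.

T_s ≈ 0.0132 s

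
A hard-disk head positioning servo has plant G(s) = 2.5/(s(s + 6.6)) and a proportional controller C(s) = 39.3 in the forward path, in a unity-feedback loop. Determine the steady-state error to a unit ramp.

0.0672

The loop has one pole at the origin (type 1). Velocity error constant K_v = lim_{s→0} s·C(s)G(s) = 39.3·2.5/6.6 = 14.89.
Steady-state error to a unit ramp: e_ss = 1/K_v = 0.0672.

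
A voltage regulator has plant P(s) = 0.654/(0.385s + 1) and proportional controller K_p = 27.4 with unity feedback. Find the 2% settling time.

T_s ≈ 0.0814 s

Closed loop: T(s) = K_p·P/(1+K_p·P) = 17.92/(0.385s + 1 + 17.92), with pole at s = −(1 + 17.92)/0.385 = −49.14.
τ = 1/49.14 = 0.02035 s, so 2% settling time ≈ 4τ = 0.0814 s.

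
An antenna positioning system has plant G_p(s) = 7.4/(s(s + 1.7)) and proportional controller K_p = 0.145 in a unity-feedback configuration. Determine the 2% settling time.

The closed-loop denominator s² + 1.7s + 1.073 gives ω_n = √1.073 = 1.036 and ζ = 1.7/(2ω_n) = 0.8206.
2% settling time T_s ≈ 4/(ζω_n) = 4/0.85 = 4.71 s.

T_s ≈ 4.71 s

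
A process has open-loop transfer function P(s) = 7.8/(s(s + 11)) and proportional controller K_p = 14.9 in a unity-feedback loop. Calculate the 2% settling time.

T_s ≈ 0.727 s

The closed-loop denominator s² + 11s + 116.2 gives ω_n = √116.2 = 10.78 and ζ = 11/(2ω_n) = 0.5102.
2% settling time T_s ≈ 4/(ζω_n) = 4/5.5 = 0.727 s.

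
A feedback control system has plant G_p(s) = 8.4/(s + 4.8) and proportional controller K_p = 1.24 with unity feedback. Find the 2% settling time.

T_s ≈ 0.263 s

Closed-loop transfer function: T(s) = K_p·G_p(s)/(1 + K_p·G_p(s)) = 10.42/(s + 4.8 + 10.42) = 10.42/(s + 15.22).
Time constant τ = 1/15.22 = 0.06572 s, so the 2% settling time is about 4τ = 0.263 s.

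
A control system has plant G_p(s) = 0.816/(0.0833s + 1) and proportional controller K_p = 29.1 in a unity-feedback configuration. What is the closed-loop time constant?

Closed loop: T(s) = K_p·G_p/(1+K_p·G_p) = 23.75/(0.0833s + 1 + 23.75), with pole at s = −(1 + 23.75)/0.0833 = −297.1.
Closed-loop time constant τ = 1/297.1 = 0.00337 s.

τ = 0.00337 s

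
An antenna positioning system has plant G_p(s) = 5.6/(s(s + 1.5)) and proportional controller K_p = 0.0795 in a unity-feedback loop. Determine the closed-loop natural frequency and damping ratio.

ω_n = 0.667 rad/s, ζ = 1.12

1 + K_p·G_p(s) = 0 gives s² + 1.5s + 0.4452 = 0.
Matching s² + 2ζω_n s + ω_n²: ω_n = √0.4452 = 0.6672 rad/s and 2ζω_n = 1.5, so ζ = 1.5/(2·0.6672) = 1.12.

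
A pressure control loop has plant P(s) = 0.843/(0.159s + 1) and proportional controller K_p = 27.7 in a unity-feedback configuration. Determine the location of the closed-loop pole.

Closed loop: T(s) = K_p·P/(1+K_p·P) = 23.35/(0.159s + 1 + 23.35), with pole at s = −(1 + 23.35)/0.159 = −153.2.

s = -153.2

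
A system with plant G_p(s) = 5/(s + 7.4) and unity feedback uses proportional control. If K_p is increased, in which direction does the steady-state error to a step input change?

decrease

The position error constant K_pos = K_p·G_p(0) grows with K_p, and e_ss = 1/(1+K_pos) falls.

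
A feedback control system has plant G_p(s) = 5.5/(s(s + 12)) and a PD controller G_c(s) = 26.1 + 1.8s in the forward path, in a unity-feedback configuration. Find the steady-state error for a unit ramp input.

The loop has one pole at the origin (type 1). Velocity error constant K_v = lim_{s→0} s·G_c(s)G_p(s) = 26.1·5.5/12 = 11.96.
Steady-state error to a unit ramp: e_ss = 1/K_v = 0.0836.

0.0836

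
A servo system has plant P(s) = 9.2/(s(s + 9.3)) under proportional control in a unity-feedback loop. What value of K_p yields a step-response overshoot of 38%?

From %OS = 100·exp(−πζ/√(1−ζ²)) = 38%, ζ = −ln(0.38)/√(π²+ln²(0.38)) = 0.2943.
Characteristic equation s² + 9.3s + 9.2K_p = 0 gives ζ = 9.3/(2√(9.2K_p)).
Setting ζ = 0.2943: √(9.2K_p) = 9.3/(2·0.2943) = 15.8, so K_p = 249.6/9.2 = 27.1.

K_p = 27.1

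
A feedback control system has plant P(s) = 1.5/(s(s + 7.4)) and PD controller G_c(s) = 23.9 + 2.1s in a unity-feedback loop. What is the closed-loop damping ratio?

Forward path: (23.9 + 2.1s)·1.5/(s(s+7.4)). The closed-loop characteristic equation is s² + (7.4 + 1.5·2.1)s + 1.5·23.9 = 0.
That is s² + 10.55s + 35.85 = 0, so ω_n = 5.987 rad/s and ζ = 10.55/(2·5.987) = 0.881.

ζ = 0.881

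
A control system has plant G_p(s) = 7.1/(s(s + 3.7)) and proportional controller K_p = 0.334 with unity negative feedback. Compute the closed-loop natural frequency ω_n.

With unity feedback the closed-loop characteristic equation is s² + 3.7s + 0.334·7.1 = s² + 3.7s + 2.371 = 0.
So ω_n² = 2.371 ⇒ ω_n = 1.54 rad/s, and ζ = 3.7/(2ω_n) = 1.2.

ω_n = 1.54 rad/s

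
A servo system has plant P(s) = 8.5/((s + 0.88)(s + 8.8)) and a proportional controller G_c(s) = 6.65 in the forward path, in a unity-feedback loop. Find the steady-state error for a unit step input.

0.12

The loop is type 0. Static position error constant K_pos = G_c(0)·P(0) = 6.65·1.098 = 7.299.
Steady-state error to a unit step: e_ss = 1/(1+K_pos) = 1/8.299 = 0.12.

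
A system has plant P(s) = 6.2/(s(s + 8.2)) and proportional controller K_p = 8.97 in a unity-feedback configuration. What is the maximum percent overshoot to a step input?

12.6%

The closed-loop denominator s² + 8.2s + 55.61 gives ω_n = √55.61 = 7.457 and ζ = 8.2/(2ω_n) = 0.5498.
%OS = 100·exp(−πζ/√(1−ζ²)) = 100·exp(−π·0.5498/√0.6977) = 12.6%.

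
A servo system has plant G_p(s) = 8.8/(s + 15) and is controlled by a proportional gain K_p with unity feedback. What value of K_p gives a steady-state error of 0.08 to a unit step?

Steady-state error for a unit step on this type-0 loop is 1/(1 + K_p·G_p(0)).
G_p(0) = 0.5867. Require 1/(1 + K_p·0.5867) = 0.08, so 1 + 0.5867·K_p = 12.5.
K_p = (12.5 − 1)/0.5867 = 19.6.

K_p = 19.6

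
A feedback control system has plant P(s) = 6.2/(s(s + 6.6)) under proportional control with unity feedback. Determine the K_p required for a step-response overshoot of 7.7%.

From %OS = 100·exp(−πζ/√(1−ζ²)) = 7.7%, ζ = −ln(0.077)/√(π²+ln²(0.077)) = 0.6323.
Characteristic equation s² + 6.6s + 6.2K_p = 0 gives ζ = 6.6/(2√(6.2K_p)).
Setting ζ = 0.6323: √(6.2K_p) = 6.6/(2·0.6323) = 5.219, so K_p = 27.24/6.2 = 4.39.

K_p = 4.39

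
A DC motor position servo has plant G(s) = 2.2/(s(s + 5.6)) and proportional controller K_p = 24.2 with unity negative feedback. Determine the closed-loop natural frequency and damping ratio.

ω_n = 7.3 rad/s, ζ = 0.384

The closed-loop denominator is s(s+5.6) + 24.2·2.2 = s² + 5.6s + 53.24.
Matching s² + 2ζω_n s + ω_n²: ω_n = √53.24 = 7.297 rad/s and 2ζω_n = 5.6, so ζ = 5.6/(2·7.297) = 0.384.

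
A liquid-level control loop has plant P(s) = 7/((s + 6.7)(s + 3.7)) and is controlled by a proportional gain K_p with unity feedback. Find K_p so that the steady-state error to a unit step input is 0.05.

Steady-state error for a unit step on this type-0 loop is 1/(1 + K_p·P(0)).
P(0) = 0.2824. Require 1/(1 + K_p·0.2824) = 0.05, so 1 + 0.2824·K_p = 20.
K_p = (20 − 1)/0.2824 = 67.3.

K_p = 67.3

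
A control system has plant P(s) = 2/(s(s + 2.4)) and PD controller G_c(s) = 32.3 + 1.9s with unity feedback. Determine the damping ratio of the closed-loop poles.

ζ = 0.386

Forward path: (32.3 + 1.9s)·2/(s(s+2.4)). The closed-loop characteristic equation is s² + (2.4 + 2·1.9)s + 2·32.3 = 0.
That is s² + 6.2s + 64.6 = 0, so ω_n = 8.037 rad/s and ζ = 6.2/(2·8.037) = 0.3857.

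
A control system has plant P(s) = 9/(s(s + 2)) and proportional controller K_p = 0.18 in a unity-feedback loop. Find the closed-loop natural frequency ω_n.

The closed-loop denominator is s(s+2) + 0.18·9 = s² + 2s + 1.62.
So ω_n² = 1.62 ⇒ ω_n = 1.273 rad/s, and ζ = 2/(2ω_n) = 0.786.

ω_n = 1.27 rad/s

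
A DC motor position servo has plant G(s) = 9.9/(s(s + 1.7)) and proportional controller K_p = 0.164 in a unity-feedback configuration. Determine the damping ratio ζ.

ζ = 0.667

1 + K_p·G(s) = 0 gives s² + 1.7s + 1.624 = 0.
So ω_n² = 1.624 ⇒ ω_n = 1.274 rad/s, and ζ = 1.7/(2ω_n) = 0.667.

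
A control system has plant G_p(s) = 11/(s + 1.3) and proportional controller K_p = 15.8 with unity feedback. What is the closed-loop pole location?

s = -175.1

Closed-loop transfer function: T(s) = K_p·G_p(s)/(1 + K_p·G_p(s)) = 173.8/(s + 1.3 + 173.8) = 173.8/(s + 175.1).
The closed-loop pole is at s = −175.1.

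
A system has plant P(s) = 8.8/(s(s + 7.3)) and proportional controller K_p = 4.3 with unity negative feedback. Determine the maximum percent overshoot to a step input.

9.87%

The closed-loop denominator s² + 7.3s + 37.84 gives ω_n = √37.84 = 6.151 and ζ = 7.3/(2ω_n) = 0.5934.
%OS = 100·exp(−πζ/√(1−ζ²)) = 100·exp(−π·0.5934/√0.6479) = 9.87%.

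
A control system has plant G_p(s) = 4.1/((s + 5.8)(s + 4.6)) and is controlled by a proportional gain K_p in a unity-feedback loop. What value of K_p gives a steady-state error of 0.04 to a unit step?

Steady-state error for a unit step on this type-0 loop is 1/(1 + K_p·G_p(0)).
G_p(0) = 0.1537. Require 1/(1 + K_p·0.1537) = 0.04, so 1 + 0.1537·K_p = 25.
K_p = (25 − 1)/0.1537 = 156.

K_p = 156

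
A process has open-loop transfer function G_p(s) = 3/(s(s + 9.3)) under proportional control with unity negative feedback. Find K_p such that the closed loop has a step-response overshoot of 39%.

K_p = 87.4

From %OS = 100·exp(−πζ/√(1−ζ²)) = 39%, ζ = −ln(0.39)/√(π²+ln²(0.39)) = 0.2871.
Characteristic equation s² + 9.3s + 3K_p = 0 gives ζ = 9.3/(2√(3K_p)).
Setting ζ = 0.2871: √(3K_p) = 9.3/(2·0.2871) = 16.2, so K_p = 262.3/3 = 87.4.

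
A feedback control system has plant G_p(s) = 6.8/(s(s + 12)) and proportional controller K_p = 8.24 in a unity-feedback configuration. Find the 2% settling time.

T_s ≈ 0.667 s

From 1 + K_pG_p(s) = 0: s² + 12s + 56.03 = 0 ⇒ ω_n = 7.485, ζ = 0.8016.
2% settling time T_s ≈ 4/(ζω_n) = 4/6 = 0.667 s.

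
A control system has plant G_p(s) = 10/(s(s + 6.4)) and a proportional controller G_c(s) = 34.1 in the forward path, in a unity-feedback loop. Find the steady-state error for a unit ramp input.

The loop has one pole at the origin (type 1). Velocity error constant K_v = lim_{s→0} s·G_c(s)G_p(s) = 34.1·10/6.4 = 53.28.
Steady-state error to a unit ramp: e_ss = 1/K_v = 0.0188.

0.0188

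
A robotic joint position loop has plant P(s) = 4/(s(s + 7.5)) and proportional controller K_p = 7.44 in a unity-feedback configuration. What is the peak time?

T_p = 0.793 s

From 1 + K_pP(s) = 0: s² + 7.5s + 29.76 = 0 ⇒ ω_n = 5.455, ζ = 0.6874.
Damped frequency ω_d = ω_n√(1−ζ²) = 3.962 rad/s, so peak time T_p = π/ω_d = 0.793 s.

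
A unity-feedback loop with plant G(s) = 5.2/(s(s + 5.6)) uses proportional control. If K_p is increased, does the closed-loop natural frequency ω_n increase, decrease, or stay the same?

ω_n = √(5.2·K_p), which grows with K_p.

increase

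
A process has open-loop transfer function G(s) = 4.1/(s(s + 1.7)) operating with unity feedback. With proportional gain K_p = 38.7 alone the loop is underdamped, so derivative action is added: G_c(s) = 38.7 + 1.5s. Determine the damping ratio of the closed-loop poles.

ζ = 0.312

Forward path: (38.7 + 1.5s)·4.1/(s(s+1.7)). The closed-loop characteristic equation is s² + (1.7 + 4.1·1.5)s + 4.1·38.7 = 0.
That is s² + 7.85s + 158.7 = 0, so ω_n = 12.6 rad/s and ζ = 7.85/(2·12.6) = 0.3116.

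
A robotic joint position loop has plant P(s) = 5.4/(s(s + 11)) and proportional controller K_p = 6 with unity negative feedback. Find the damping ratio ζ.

ζ = 0.966

The closed-loop denominator is s(s+11) + 6·5.4 = s² + 11s + 32.4.
So ω_n² = 32.4 ⇒ ω_n = 5.692 rad/s, and ζ = 11/(2ω_n) = 0.966.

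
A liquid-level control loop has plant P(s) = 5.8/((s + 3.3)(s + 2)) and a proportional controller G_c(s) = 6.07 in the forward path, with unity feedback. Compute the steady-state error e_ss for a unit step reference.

0.158

The loop is type 0. Static position error constant K_pos = G_c(0)·P(0) = 6.07·0.8788 = 5.334.
Steady-state error to a unit step: e_ss = 1/(1+K_pos) = 1/6.334 = 0.158.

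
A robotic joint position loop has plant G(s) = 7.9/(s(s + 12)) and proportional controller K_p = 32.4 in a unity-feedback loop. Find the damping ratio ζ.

ζ = 0.375

With unity feedback the closed-loop characteristic equation is s² + 12s + 32.4·7.9 = s² + 12s + 256 = 0.
Matching s² + 2ζω_n s + ω_n²: ω_n = √256 = 16 rad/s and 2ζω_n = 12, so ζ = 12/(2·16) = 0.375.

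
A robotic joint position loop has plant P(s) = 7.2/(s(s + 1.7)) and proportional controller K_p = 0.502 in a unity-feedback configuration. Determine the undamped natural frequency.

ω_n = 1.9 rad/s

With unity feedback the closed-loop characteristic equation is s² + 1.7s + 0.502·7.2 = s² + 1.7s + 3.614 = 0.
So ω_n² = 3.614 ⇒ ω_n = 1.901 rad/s, and ζ = 1.7/(2ω_n) = 0.447.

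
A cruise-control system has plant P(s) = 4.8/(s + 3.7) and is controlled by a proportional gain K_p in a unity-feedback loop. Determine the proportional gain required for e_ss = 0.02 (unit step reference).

K_p = 37.8

Steady-state error for a unit step on this type-0 loop is 1/(1 + K_p·P(0)).
P(0) = 1.297. Require 1/(1 + K_p·1.297) = 0.02, so 1 + 1.297·K_p = 50.
K_p = (50 − 1)/1.297 = 37.8.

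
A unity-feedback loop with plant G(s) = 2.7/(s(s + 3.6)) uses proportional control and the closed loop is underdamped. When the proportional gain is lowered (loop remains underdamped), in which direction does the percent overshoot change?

ζ = 3.6/(2√(2.7K_p)) rises as K_p falls; higher damping means less overshoot.

decrease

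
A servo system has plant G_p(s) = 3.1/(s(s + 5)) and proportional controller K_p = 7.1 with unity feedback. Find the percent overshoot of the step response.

13.8%

From 1 + K_pG_p(s) = 0: s² + 5s + 22.01 = 0 ⇒ ω_n = 4.691, ζ = 0.5329.
%OS = 100·exp(−πζ/√(1−ζ²)) = 100·exp(−π·0.5329/√0.716) = 13.8%.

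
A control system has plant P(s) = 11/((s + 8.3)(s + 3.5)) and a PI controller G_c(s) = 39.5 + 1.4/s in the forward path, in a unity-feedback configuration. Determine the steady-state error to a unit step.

0

The open loop G_c(s)P(s) has a pole at the origin (type 1), so the static position error constant is infinite and e_ss = 1/(1+∞) = 0.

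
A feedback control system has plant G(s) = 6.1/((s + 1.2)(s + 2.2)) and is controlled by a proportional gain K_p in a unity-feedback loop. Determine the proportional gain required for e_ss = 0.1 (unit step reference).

Steady-state error for a unit step on this type-0 loop is 1/(1 + K_p·G(0)).
G(0) = 2.311. Require 1/(1 + K_p·2.311) = 0.1, so 1 + 2.311·K_p = 10.
K_p = (10 − 1)/2.311 = 3.9.

K_p = 3.9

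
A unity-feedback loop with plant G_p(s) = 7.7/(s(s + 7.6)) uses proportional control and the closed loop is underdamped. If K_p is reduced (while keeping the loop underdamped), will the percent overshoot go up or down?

decrease

ζ = 7.6/(2√(7.7K_p)) rises as K_p falls; higher damping means less overshoot.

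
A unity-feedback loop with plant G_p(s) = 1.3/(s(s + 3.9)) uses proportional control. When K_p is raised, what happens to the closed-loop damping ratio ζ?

decrease

ζ = 3.9/(2√(1.3K_p)); increasing K_p raises the denominator, so ζ falls.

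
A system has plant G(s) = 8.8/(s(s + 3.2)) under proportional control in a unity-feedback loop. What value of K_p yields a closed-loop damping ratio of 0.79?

K_p = 0.466

Closed-loop characteristic equation: s² + 3.2s + K_p·8.8 = 0.
So ω_n = √(8.8K_p) and 2ζω_n = 3.2, giving ζ = 3.2/(2√(8.8K_p)).
Setting ζ = 0.79: √(8.8K_p) = 3.2/(2·0.79) = 2.025, so K_p = 4.102/8.8 = 0.466.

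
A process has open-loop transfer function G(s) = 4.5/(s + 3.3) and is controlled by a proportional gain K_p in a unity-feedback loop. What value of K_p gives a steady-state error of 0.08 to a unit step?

For a type-0 loop with proportional control, e_ss = 1/(1 + K_p·G(0)).
G(0) = 1.364. Require 1/(1 + K_p·1.364) = 0.08, so 1 + 1.364·K_p = 12.5.
K_p = (12.5 − 1)/1.364 = 8.43.

K_p = 8.43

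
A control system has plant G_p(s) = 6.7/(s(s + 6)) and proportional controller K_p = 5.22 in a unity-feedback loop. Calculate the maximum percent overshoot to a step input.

15.7%

The closed-loop denominator s² + 6s + 34.97 gives ω_n = √34.97 = 5.914 and ζ = 6/(2ω_n) = 0.5073.
%OS = 100·exp(−πζ/√(1−ζ²)) = 100·exp(−π·0.5073/√0.7427) = 15.7%.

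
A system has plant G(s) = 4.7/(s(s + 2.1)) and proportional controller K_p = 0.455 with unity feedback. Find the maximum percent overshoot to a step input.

The closed-loop denominator s² + 2.1s + 2.139 gives ω_n = √2.139 = 1.462 and ζ = 2.1/(2ω_n) = 0.718.
%OS = 100·exp(−πζ/√(1−ζ²)) = 100·exp(−π·0.718/√0.4845) = 3.91%.

3.91%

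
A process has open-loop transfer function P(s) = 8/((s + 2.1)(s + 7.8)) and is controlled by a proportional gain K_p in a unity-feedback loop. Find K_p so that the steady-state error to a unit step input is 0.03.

Steady-state error for a unit step on this type-0 loop is 1/(1 + K_p·P(0)).
P(0) = 0.4884. Require 1/(1 + K_p·0.4884) = 0.03, so 1 + 0.4884·K_p = 33.33.
K_p = (33.33 − 1)/0.4884 = 66.2.

K_p = 66.2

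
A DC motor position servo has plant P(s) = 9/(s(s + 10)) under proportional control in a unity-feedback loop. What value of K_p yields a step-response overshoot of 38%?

K_p = 32.1

From %OS = 100·exp(−πζ/√(1−ζ²)) = 38%, ζ = −ln(0.38)/√(π²+ln²(0.38)) = 0.2943.
Characteristic equation s² + 10s + 9K_p = 0 gives ζ = 10/(2√(9K_p)).
Setting ζ = 0.2943: √(9K_p) = 10/(2·0.2943) = 16.99, so K_p = 288.5/9 = 32.1.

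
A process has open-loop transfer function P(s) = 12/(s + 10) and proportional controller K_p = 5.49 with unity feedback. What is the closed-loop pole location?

s = -75.88

Closed-loop transfer function: T(s) = K_p·P(s)/(1 + K_p·P(s)) = 65.88/(s + 10 + 65.88) = 65.88/(s + 75.88).
The closed-loop pole is at s = −75.88.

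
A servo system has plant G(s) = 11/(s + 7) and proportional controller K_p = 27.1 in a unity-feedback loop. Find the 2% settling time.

Closed-loop transfer function: T(s) = K_p·G(s)/(1 + K_p·G(s)) = 298.1/(s + 7 + 298.1) = 298.1/(s + 305.1).
Time constant τ = 1/305.1 = 0.003278 s, so the 2% settling time is about 4τ = 0.0131 s.

T_s ≈ 0.0131 s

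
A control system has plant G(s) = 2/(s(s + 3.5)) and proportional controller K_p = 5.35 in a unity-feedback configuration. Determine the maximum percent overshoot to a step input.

13.7%

The closed-loop denominator s² + 3.5s + 10.7 gives ω_n = √10.7 = 3.271 and ζ = 3.5/(2ω_n) = 0.535.
%OS = 100·exp(−πζ/√(1−ζ²)) = 100·exp(−π·0.535/√0.7138) = 13.7%.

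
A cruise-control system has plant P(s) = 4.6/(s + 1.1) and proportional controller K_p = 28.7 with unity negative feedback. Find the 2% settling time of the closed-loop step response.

Closed-loop transfer function: T(s) = K_p·P(s)/(1 + K_p·P(s)) = 132/(s + 1.1 + 132) = 132/(s + 133.1).
Time constant τ = 1/133.1 = 0.007512 s, so the 2% settling time is about 4τ = 0.03 s.

T_s ≈ 0.03 s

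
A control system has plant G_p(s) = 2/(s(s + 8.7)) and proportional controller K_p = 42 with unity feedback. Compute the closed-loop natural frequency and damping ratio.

ω_n = 9.17 rad/s, ζ = 0.475

1 + K_p·G_p(s) = 0 gives s² + 8.7s + 84 = 0.
So ω_n² = 84 ⇒ ω_n = 9.165 rad/s, and ζ = 8.7/(2ω_n) = 0.475.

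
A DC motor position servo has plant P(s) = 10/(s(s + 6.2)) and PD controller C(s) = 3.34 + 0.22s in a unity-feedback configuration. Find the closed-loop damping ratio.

ζ = 0.727

Forward path: (3.34 + 0.22s)·10/(s(s+6.2)). The closed-loop characteristic equation is s² + (6.2 + 10·0.22)s + 10·3.34 = 0.
That is s² + 8.4s + 33.4 = 0, so ω_n = 5.779 rad/s and ζ = 8.4/(2·5.779) = 0.7267.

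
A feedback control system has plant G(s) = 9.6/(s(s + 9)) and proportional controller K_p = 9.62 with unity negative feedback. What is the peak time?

From 1 + K_pG(s) = 0: s² + 9s + 92.35 = 0 ⇒ ω_n = 9.61, ζ = 0.4683.
Damped frequency ω_d = ω_n√(1−ζ²) = 8.491 rad/s, so peak time T_p = π/ω_d = 0.37 s.

T_p = 0.37 s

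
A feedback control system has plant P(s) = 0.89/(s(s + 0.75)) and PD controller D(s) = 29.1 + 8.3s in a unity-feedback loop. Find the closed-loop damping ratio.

ζ = 0.799

Forward path: (29.1 + 8.3s)·0.89/(s(s+0.75)). The closed-loop characteristic equation is s² + (0.75 + 0.89·8.3)s + 0.89·29.1 = 0.
That is s² + 8.137s + 25.9 = 0, so ω_n = 5.089 rad/s and ζ = 8.137/(2·5.089) = 0.7995.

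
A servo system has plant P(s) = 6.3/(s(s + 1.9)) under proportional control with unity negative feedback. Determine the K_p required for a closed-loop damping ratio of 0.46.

Closed-loop characteristic equation: s² + 1.9s + K_p·6.3 = 0.
So ω_n = √(6.3K_p) and 2ζω_n = 1.9, giving ζ = 1.9/(2√(6.3K_p)).
Setting ζ = 0.46: √(6.3K_p) = 1.9/(2·0.46) = 2.065, so K_p = 4.265/6.3 = 0.677.

K_p = 0.677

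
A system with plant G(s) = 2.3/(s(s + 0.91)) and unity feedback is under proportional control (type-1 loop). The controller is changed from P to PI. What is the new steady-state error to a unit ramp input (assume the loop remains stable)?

The integrator raises the loop to type 2, so K_v → ∞ and e_ss to a ramp is zero.

0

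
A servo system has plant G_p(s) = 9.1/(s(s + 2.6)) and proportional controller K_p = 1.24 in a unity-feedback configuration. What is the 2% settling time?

Closed-loop characteristic equation: s² + 2.6s + 11.28 = 0, so ω_n = 3.359 rad/s and ζ = 2.6/(2·3.359) = 0.387.
2% settling time T_s ≈ 4/(ζω_n) = 4/1.3 = 3.08 s.

T_s ≈ 3.08 s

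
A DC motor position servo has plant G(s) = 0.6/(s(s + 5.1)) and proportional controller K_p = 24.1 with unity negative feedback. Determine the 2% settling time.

T_s ≈ 1.57 s

From 1 + K_pG(s) = 0: s² + 5.1s + 14.46 = 0 ⇒ ω_n = 3.803, ζ = 0.6706.
2% settling time T_s ≈ 4/(ζω_n) = 4/2.55 = 1.57 s.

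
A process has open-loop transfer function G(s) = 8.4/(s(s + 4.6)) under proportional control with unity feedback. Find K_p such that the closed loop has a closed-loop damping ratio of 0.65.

Closed-loop characteristic equation: s² + 4.6s + K_p·8.4 = 0.
So ω_n = √(8.4K_p) and 2ζω_n = 4.6, giving ζ = 4.6/(2√(8.4K_p)).
Setting ζ = 0.65: √(8.4K_p) = 4.6/(2·0.65) = 3.538, so K_p = 12.52/8.4 = 1.49.

K_p = 1.49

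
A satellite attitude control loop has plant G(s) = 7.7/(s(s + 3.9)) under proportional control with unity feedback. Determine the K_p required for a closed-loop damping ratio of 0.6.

Closed-loop characteristic equation: s² + 3.9s + K_p·7.7 = 0.
So ω_n = √(7.7K_p) and 2ζω_n = 3.9, giving ζ = 3.9/(2√(7.7K_p)).
Setting ζ = 0.6: √(7.7K_p) = 3.9/(2·0.6) = 3.25, so K_p = 10.56/7.7 = 1.37.

K_p = 1.37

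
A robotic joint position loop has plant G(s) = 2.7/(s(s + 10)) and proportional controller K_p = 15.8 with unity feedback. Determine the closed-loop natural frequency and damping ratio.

ω_n = 6.53 rad/s, ζ = 0.766

With unity feedback the closed-loop characteristic equation is s² + 10s + 15.8·2.7 = s² + 10s + 42.66 = 0.
So ω_n² = 42.66 ⇒ ω_n = 6.531 rad/s, and ζ = 10/(2ω_n) = 0.766.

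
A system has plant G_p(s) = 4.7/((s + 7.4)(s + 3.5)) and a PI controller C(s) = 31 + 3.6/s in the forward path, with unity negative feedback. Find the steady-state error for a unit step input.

The open loop C(s)G_p(s) has a pole at the origin (type 1), so the static position error constant is infinite and e_ss = 1/(1+∞) = 0.

0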